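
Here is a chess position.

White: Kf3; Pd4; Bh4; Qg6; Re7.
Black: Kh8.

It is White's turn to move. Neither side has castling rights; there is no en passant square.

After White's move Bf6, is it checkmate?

After Bf6: black king on h8; in check: yes, from the white bishop on f6.
King squares — g7: attacked by Bf6; h7: attacked by Qg6; g8: attacked by Qg6.
Black has no legal moves → checkmate.

yes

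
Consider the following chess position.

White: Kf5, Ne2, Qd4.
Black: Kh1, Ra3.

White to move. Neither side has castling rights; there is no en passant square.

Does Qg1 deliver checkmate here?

yes

After Qg1: black king on h1; in check: yes, from the white queen on g1.
King squares — g1: attacked by Ne2; g2: attacked by Qg1; h2: attacked by Qg1.
Black has no legal moves → checkmate.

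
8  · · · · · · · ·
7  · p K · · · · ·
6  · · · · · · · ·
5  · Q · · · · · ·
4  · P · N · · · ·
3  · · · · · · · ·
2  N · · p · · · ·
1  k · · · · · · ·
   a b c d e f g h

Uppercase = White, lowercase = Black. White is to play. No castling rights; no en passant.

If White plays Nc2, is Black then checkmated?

no

After Nc2: black king on a1; in check: yes, from the white knight on c2.
Black has 3 legal replies: Kb2, Kxa2, Kb1.
In check but a legal move exists → not checkmate.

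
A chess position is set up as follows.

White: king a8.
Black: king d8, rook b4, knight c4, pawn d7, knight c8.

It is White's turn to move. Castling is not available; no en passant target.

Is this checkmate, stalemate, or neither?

White to move; white king on a8.
In check: no.
King squares — a7: attacked by Nc8; b7: attacked by Rb4; b8: attacked by Rb4.
Legal moves for White: none.
Not in check and no legal moves → stalemate.

stalemate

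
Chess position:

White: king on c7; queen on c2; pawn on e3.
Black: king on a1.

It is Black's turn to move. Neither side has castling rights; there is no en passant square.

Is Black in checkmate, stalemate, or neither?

Black to move; black king on a1.
In check: no.
King squares — b1: attacked by Qc2; a2: attacked by Qc2; b2: attacked by Qc2.
Legal moves for Black: none.
Not in check and no legal moves → stalemate.

stalemate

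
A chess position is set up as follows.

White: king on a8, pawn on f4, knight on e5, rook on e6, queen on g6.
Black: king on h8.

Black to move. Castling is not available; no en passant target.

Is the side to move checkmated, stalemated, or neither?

stalemate

Black to move; black king on h8.
In check: no.
King squares — g7: attacked by Qg6; h7: attacked by Qg6; g8: attacked by Qg6.
Legal moves for Black: none.
Not in check and no legal moves → stalemate.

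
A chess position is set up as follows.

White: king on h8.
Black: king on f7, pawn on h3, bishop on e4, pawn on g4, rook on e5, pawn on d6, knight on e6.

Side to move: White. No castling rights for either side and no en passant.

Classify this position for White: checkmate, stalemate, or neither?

stalemate

White to move; white king on h8.
In check: no.
King squares — g7: attacked by Ne6; h7: attacked by Be4; g8: attacked by Kf7.
Legal moves for White: none.
Not in check and no legal moves → stalemate.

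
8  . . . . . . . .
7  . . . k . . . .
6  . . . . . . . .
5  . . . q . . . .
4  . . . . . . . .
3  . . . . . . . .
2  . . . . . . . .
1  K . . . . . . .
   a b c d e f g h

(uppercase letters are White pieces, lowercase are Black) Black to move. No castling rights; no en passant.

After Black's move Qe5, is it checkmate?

no

After Qe5: white king on a1; in check: yes, from the black queen on e5.
White has 2 legal replies: Ka2, Kb1.
In check but a legal move exists → not checkmate.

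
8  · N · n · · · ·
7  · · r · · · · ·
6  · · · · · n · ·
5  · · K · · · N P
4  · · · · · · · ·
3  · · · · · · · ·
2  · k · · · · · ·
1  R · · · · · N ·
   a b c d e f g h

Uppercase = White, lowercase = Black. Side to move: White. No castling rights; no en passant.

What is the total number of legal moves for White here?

6

White to move; king on c5.
In check: yes, from the black rook on c7.
Legal moves: Kd6, Kb6, Kb5, Kd4, Kb4, Nc6.
Count: 6.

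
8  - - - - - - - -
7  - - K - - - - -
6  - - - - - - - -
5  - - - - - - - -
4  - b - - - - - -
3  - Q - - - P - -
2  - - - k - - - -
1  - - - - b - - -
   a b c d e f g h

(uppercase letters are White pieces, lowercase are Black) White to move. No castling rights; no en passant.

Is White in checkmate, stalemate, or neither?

neither

White to move; white king on c7.
In check: no.
Legal moves for White include: Kd8, Kc8, Kb8, Kd7, Kb7, Kc6, Kb6, Qg8, Qf7, Qe6, Qd5+, Qc4, Qxb4+, Qa4, Qe3+, Qd3+, Qc3+, Qa3, ... (list truncated; more exist).
White has legal moves and is not in check → neither.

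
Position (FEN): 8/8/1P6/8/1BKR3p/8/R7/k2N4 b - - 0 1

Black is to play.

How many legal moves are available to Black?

Black to move; king on a1.
In check: yes, from the white rook on a2.
Legal moves: Kxa2, Kb1.
Count: 2.

2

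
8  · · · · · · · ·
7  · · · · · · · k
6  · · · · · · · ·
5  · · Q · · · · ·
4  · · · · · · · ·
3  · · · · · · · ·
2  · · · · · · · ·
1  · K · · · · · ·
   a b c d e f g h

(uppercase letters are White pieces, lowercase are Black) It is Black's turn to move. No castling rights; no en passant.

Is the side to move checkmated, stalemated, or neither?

neither

Black to move; black king on h7.
In check: no.
Legal moves for Black: Kh8, Kg8, Kg7, Kh6, Kg6.
Black has 5 legal moves and is not in check → neither.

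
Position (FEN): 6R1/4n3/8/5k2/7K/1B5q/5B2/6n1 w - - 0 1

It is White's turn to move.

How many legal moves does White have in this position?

0

White to move; king on h4.
In check: yes, from the black queen on h3.
Legal moves: none.
Count: 0.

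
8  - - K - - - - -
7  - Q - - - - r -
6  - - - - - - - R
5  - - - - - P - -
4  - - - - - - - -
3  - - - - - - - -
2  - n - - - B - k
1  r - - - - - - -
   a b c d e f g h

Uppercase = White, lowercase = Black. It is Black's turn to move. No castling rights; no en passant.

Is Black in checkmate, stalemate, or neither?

Black to move; black king on h2.
In check: yes, from the white rook on h6.
King squares — g1: attacked by Bf2; h1: attacked by Rh6; g2: attacked by Qb7; g3: attacked by Bf2; h3: attacked by Rh6.
Legal moves for Black: none.
In check with no legal moves → checkmate.

checkmate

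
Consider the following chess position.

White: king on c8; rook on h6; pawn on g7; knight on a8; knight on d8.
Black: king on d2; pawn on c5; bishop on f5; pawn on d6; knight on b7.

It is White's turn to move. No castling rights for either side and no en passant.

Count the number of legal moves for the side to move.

5

White to move; king on c8.
In check: yes, from the black bishop on f5.
Legal moves: Kb8, Kc7, Kxb7, Ne6, Re6.
Count: 5.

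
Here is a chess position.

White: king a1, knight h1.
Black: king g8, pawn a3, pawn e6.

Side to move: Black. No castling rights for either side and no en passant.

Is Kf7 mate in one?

After Kf7: white king on a1; in check: no.
White is not in check, so this cannot be checkmate.

no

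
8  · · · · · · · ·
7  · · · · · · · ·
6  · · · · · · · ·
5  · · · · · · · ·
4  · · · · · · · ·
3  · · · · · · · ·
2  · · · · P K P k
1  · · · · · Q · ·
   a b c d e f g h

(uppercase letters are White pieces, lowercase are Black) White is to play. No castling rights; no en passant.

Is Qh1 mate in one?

no

After Qh1: black king on h2; in check: yes, from the white queen on h1.
Black has 1 legal reply: Kxh1.
In check but a legal move exists → not checkmate.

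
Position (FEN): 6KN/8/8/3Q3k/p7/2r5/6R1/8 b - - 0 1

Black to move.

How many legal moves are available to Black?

2

Black to move; king on h5.
In check: yes, from the white queen on d5.
Legal moves: Kh6, Kh4.
Count: 2.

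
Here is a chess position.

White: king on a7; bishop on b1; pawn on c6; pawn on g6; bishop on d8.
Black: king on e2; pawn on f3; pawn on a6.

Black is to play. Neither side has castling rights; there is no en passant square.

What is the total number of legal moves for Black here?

8

Black to move; king on e2.
In check: no.
Legal moves: Ke3, Kf2, Kd2, Kf1, Ke1, Kd1, a5, f2.
Count: 8.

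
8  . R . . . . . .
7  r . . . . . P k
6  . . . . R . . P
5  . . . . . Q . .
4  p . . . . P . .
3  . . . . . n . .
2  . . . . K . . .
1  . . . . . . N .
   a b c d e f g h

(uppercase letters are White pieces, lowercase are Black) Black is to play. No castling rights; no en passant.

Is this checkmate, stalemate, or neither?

Black to move; black king on h7.
In check: yes, from the white queen on f5.
King squares — g6: attacked by Qf5; h6: attacked by Re6; g7: attacked by Ph6; g8: attacked by Rb8; h8: attacked by Pg7.
Legal moves for Black: none.
In check with no legal moves → checkmate.

checkmate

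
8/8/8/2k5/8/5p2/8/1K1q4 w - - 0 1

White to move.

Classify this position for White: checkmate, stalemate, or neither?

White to move; white king on b1.
In check: yes, from the black queen on d1.
King squares — a1: attacked by Qd1; c1: attacked by Qd1; a2: available; b2: available; c2: attacked by Qd1.
Legal moves for White: Kb2, Ka2.
White is in check but has 2 legal moves → neither.

neither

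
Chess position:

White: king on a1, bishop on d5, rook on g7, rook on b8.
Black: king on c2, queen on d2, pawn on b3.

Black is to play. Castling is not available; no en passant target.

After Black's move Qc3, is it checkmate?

yes

After Qc3: white king on a1; in check: yes, from the black queen on c3.
King squares — b1: attacked by Kc2; a2: attacked by Pb3; b2: attacked by Kc2.
White has no legal moves → checkmate.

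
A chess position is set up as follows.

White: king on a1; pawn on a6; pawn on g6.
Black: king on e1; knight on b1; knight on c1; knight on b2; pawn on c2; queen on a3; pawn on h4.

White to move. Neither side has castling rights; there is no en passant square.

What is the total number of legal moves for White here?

White to move; king on a1.
In check: yes, from the black queen on a3.
Legal moves: none.
Count: 0.

0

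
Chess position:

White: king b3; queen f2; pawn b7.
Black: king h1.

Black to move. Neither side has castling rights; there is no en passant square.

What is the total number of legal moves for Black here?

Black to move; king on h1.
In check: no.
Legal moves: none.
Count: 0.

0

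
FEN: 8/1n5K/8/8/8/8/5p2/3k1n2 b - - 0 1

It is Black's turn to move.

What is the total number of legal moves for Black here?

Black to move; king on d1.
In check: no.
Legal moves: Nd8, Nd6, Nc5, Na5, Ng3, Ne3, Nh2, Nd2, Ke2, Kd2, Kc2, Ke1, Kc1.
Count: 13.

13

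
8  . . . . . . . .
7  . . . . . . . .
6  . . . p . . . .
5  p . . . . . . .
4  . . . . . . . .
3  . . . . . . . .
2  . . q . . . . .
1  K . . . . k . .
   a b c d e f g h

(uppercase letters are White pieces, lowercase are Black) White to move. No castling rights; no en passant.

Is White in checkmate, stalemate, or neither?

White to move; white king on a1.
In check: no.
King squares — b1: attacked by Qc2; a2: attacked by Qc2; b2: attacked by Qc2.
Legal moves for White: none.
Not in check and no legal moves → stalemate.

stalemate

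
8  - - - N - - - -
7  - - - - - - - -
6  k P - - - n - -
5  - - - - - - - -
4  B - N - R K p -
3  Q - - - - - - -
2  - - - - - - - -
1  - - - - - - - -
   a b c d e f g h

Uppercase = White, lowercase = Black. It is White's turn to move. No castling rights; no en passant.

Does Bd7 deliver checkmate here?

After Bd7: black king on a6; in check: yes, from the white queen on a3.
King squares — a5: attacked by Qa3; b5: attacked by Bd7; b6: attacked by Nc4; a7: attacked by Qa3; b7: attacked by Nd8.
Black has no legal moves → checkmate.

yes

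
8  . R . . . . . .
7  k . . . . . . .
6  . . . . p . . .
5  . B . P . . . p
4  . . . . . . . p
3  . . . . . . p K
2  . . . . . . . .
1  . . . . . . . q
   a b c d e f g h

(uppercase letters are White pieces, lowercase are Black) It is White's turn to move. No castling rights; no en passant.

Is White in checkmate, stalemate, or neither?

White to move; white king on h3.
In check: yes, from the black queen on h1.
King squares — g2: attacked by Qh1; h2: attacked by Qh1; g3: attacked by Ph4; g4: attacked by Ph5; h4: attacked by Qh1.
Legal moves for White: none.
In check with no legal moves → checkmate.

checkmate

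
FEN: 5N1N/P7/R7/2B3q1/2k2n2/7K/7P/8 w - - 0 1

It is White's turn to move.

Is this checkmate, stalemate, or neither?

White to move; white king on h3.
In check: yes, from the black knight on f4.
King squares — g2: attacked by Nf4; h2: own pawn; g3: attacked by Qg5; g4: attacked by Qg5; h4: attacked by Qg5.
Legal moves for White: none.
In check with no legal moves → checkmate.

checkmate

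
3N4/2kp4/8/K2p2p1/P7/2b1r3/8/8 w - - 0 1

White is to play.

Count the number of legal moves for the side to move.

2

White to move; king on a5.
In check: yes, from the black bishop on c3.
Legal moves: Ka6, Kb5.
Count: 2.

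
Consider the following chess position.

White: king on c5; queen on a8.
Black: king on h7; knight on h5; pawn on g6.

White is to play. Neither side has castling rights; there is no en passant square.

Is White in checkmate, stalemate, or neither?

White to move; white king on c5.
In check: no.
Legal moves for White include: Qh8+, Qg8+, Qf8, Qe8, Qd8, Qc8, Qb8, Qb7+, Qa7+, Qc6, Qa6, Qd5, Qa5, Qe4, Qa4, Qf3, Qa3, Qg2, ... (list truncated; more exist).
White has legal moves and is not in check → neither.

neither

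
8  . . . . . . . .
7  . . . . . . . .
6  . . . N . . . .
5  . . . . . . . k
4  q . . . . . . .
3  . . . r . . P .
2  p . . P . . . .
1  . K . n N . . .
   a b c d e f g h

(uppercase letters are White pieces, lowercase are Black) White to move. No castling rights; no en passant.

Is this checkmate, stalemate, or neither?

neither

White to move; white king on b1.
In check: yes, from the black pawn on a2.
King squares — a1: available; c1: available; a2: attacked by Qa4; b2: attacked by Nd1; c2: attacked by Qa4.
Legal moves for White: Kc1, Ka1.
White is in check but has 2 legal moves → neither.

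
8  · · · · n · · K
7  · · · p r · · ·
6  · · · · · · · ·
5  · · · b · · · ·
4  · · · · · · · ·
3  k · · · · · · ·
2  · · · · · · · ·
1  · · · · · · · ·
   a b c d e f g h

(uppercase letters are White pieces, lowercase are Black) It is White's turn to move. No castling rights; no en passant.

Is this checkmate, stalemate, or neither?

stalemate

White to move; white king on h8.
In check: no.
King squares — g7: attacked by Re7; h7: attacked by Re7; g8: attacked by Bd5.
Legal moves for White: none.
Not in check and no legal moves → stalemate.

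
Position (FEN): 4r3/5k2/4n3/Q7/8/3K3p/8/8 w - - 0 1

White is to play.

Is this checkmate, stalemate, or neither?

neither

White to move; white king on d3.
In check: no.
Legal moves for White include: Qd8, Qa8, Qc7+, Qa7+, Qb6, Qa6, Qh5+, Qg5, Qf5+, Qe5, Qd5, Qc5, Qb5, Qb4, Qa4, Qc3, Qa3, Qd2, ... (list truncated; more exist).
White has legal moves and is not in check → neither.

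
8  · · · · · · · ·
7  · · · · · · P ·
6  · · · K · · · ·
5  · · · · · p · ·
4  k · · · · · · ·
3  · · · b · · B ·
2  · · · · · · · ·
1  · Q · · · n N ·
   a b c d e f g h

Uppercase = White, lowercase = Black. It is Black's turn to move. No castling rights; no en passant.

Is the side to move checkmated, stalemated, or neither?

Black to move; black king on a4.
In check: no.
Legal moves for Black: Ka5, Ka3, Ba6, Bb5, Be4, Bc4, Be2, Bc2, Bxb1, Nxg3, Ne3, Nh2, Nd2, f4.
Black has 14 legal moves and is not in check → neither.

neither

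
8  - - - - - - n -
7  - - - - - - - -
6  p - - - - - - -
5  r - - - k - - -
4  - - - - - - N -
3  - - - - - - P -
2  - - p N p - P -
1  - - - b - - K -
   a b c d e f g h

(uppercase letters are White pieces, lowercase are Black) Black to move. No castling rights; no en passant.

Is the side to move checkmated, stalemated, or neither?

Black to move; black king on e5.
In check: yes, from the white knight on g4.
Legal moves for Black: Ke6, Kd6, Kf5, Kd5, Kd4.
Black is in check but has 5 legal moves → neither.

neither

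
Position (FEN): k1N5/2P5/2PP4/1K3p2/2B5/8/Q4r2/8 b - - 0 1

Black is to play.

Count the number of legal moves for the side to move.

Black to move; king on a8.
In check: yes, from the white queen on a2.
Legal moves: Rxa2.
Count: 1.

1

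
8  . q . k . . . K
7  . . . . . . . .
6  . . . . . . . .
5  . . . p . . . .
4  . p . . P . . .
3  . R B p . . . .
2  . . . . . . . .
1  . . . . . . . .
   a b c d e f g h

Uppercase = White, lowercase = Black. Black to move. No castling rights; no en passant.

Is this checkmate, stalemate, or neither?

neither

Black to move; black king on d8.
In check: no.
Legal moves for Black include: Ke8, Kc8, Ke7+, Kd7+, Kc7+, Qc8, Qa8, Qc7, Qb7, Qa7, Qd6, Qb6, Qe5+, Qb5, Qf4, Qg3, Qh2+, dxe4, ... (list truncated; more exist).
Black has legal moves and is not in check → neither.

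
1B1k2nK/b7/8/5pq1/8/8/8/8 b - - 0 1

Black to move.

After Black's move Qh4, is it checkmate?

After Qh4: white king on h8; in check: yes, from the black queen on h4.
White has 2 legal replies: Kxg8, Kg7.
In check but a legal move exists → not checkmate.

no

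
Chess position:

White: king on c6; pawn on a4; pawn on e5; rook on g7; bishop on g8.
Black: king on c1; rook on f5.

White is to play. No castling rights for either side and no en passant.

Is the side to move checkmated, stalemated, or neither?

neither

White to move; white king on c6.
In check: no.
Legal moves for White include: Bh7, Bf7, Be6, Bd5, Bc4, Bb3, Ba2, Rh7, Rf7, Re7, Rd7, Rc7, Rb7, Ra7, Rg6, Rg5, Rg4, Rg3, ... (list truncated; more exist).
White has legal moves and is not in check → neither.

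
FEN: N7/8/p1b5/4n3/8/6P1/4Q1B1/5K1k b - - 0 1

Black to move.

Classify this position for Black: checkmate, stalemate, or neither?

neither

Black to move; black king on h1.
In check: yes, from the white bishop on g2.
King squares — g1: attacked by Kf1; g2: attacked by Kf1; h2: available.
Legal moves for Black: Kh2, Bxg2+.
Black is in check but has 2 legal moves → neither.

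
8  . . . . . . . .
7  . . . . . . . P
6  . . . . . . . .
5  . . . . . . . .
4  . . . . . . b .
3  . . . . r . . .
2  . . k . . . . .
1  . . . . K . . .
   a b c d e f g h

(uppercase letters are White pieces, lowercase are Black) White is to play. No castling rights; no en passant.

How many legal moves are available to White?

White to move; king on e1.
In check: yes, from the black rook on e3.
Legal moves: Kf2, Kf1.
Count: 2.

2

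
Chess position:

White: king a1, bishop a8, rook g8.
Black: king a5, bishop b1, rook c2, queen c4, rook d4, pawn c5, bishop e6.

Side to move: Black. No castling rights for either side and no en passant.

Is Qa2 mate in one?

yes

After Qa2: white king on a1; in check: yes, from the black queen on a2.
King squares — b1: attacked by Qa2; a2: attacked by Bb1; b2: attacked by Qa2.
White has no legal moves → checkmate.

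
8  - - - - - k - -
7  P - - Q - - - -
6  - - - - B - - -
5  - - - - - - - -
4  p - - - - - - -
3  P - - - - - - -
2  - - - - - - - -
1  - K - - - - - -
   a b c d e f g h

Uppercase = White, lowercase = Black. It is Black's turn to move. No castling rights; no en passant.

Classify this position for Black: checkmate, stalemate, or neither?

stalemate

Black to move; black king on f8.
In check: no.
King squares — e7: attacked by Qd7; f7: attacked by Be6; g7: attacked by Qd7; e8: attacked by Qd7; g8: attacked by Be6.
Legal moves for Black: none.
Not in check and no legal moves → stalemate.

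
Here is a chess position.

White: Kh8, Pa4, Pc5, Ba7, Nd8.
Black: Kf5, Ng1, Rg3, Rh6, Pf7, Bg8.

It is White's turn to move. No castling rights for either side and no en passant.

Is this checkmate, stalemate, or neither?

checkmate

White to move; white king on h8.
In check: yes, from the black rook on h6.
King squares — g7: attacked by Rg3; h7: attacked by Rh6; g8: attacked by Rg3.
Legal moves for White: none.
In check with no legal moves → checkmate.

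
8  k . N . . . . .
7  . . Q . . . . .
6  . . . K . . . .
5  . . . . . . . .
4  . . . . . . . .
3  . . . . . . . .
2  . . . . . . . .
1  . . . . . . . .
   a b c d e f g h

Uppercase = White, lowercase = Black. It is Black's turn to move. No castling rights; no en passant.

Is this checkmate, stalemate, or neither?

stalemate

Black to move; black king on a8.
In check: no.
King squares — a7: attacked by Qc7; b7: attacked by Qc7; b8: attacked by Qc7.
Legal moves for Black: none.
Not in check and no legal moves → stalemate.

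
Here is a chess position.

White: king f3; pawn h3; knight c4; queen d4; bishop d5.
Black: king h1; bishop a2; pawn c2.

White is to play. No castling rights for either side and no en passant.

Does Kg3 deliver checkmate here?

After Kg3: black king on h1; in check: yes, from the white bishop on d5.
King squares — g1: attacked by Qd4; g2: attacked by Kg3; h2: attacked by Kg3.
Black has no legal moves → checkmate.

yes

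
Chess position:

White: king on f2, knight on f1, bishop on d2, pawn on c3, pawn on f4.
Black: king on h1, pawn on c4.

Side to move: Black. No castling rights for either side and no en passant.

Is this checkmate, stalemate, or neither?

Black to move; black king on h1.
In check: no.
King squares — g1: attacked by Kf2; g2: attacked by Kf2; h2: attacked by Nf1.
Legal moves for Black: none.
Not in check and no legal moves → stalemate.

stalemate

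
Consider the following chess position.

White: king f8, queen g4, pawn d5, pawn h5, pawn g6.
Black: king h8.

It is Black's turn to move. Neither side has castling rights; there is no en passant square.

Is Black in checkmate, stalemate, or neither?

stalemate

Black to move; black king on h8.
In check: no.
King squares — g7: attacked by Kf8; h7: attacked by Pg6; g8: attacked by Kf8.
Legal moves for Black: none.
Not in check and no legal moves → stalemate.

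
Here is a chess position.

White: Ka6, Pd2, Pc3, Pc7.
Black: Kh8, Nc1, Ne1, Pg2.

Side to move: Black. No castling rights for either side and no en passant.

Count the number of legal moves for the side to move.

Black to move; king on h8.
In check: no.
Legal moves: Kg8, Kh7, Kg7, Nf3, Ned3, Nc2, Ncd3, Nb3, Ne2, Na2, g1=Q, g1=R, g1=B, g1=N.
Count: 14.

14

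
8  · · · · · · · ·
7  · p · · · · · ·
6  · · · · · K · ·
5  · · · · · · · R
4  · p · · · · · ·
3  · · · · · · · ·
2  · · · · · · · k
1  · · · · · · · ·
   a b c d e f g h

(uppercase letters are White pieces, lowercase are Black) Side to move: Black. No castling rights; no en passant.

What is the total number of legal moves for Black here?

Black to move; king on h2.
In check: yes, from the white rook on h5.
Legal moves: Kg3, Kg2, Kg1.
Count: 3.

3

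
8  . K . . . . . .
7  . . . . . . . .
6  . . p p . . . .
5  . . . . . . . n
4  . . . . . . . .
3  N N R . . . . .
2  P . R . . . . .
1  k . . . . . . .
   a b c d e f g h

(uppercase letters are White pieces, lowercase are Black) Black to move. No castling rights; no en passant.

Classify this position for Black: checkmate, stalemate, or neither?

Black to move; black king on a1.
In check: yes, from the white knight on b3.
King squares — b1: attacked by Na3; a2: attacked by Rc2; b2: attacked by Rc2.
Legal moves for Black: none.
In check with no legal moves → checkmate.

checkmate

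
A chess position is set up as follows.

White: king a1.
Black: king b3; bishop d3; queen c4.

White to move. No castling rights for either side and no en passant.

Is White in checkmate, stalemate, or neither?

stalemate

White to move; white king on a1.
In check: no.
King squares — b1: attacked by Bd3; a2: attacked by Kb3; b2: attacked by Kb3.
Legal moves for White: none.
Not in check and no legal moves → stalemate.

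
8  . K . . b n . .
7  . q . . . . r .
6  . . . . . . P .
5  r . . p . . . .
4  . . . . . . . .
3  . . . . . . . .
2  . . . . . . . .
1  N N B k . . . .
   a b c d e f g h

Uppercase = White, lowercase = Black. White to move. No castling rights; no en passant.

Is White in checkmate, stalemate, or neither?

White to move; white king on b8.
In check: yes, from the black queen on b7.
King squares — a7: attacked by Ra5; b7: attacked by Rg7; c7: attacked by Qb7; a8: attacked by Ra5; c8: attacked by Qb7.
Legal moves for White: none.
In check with no legal moves → checkmate.

checkmate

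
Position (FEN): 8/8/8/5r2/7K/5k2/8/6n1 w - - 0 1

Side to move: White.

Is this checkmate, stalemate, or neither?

White to move; white king on h4.
In check: no.
King squares — g3: attacked by Kf3; h3: attacked by Ng1; g4: attacked by Kf3; g5: attacked by Rf5; h5: attacked by Rf5.
Legal moves for White: none.
Not in check and no legal moves → stalemate.

stalemate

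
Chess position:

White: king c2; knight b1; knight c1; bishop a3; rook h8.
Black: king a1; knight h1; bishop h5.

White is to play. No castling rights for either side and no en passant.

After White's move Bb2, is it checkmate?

yes

After Bb2: black king on a1; in check: yes, from the white bishop on b2.
King squares — b1: attacked by Kc2; a2: attacked by Nc1; b2: attacked by Kc2.
Black has no legal moves → checkmate.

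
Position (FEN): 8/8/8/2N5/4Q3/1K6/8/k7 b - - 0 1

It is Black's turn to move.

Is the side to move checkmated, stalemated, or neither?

Black to move; black king on a1.
In check: no.
King squares — b1: attacked by Qe4; a2: attacked by Kb3; b2: attacked by Kb3.
Legal moves for Black: none.
Not in check and no legal moves → stalemate.

stalemate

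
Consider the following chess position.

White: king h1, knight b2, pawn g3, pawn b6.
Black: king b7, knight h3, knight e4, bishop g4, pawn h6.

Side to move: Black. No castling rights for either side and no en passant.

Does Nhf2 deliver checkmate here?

no

After Nhf2: white king on h1; in check: yes, from the black knight on f2.
White has 3 legal replies: Kh2, Kg2, Kg1.
In check but a legal move exists → not checkmate.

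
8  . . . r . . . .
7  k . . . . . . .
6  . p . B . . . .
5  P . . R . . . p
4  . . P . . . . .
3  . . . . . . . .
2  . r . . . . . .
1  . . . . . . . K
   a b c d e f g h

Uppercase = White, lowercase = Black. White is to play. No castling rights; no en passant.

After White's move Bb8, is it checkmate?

no

After Bb8: black king on a7; in check: yes, from the white bishop on b8.
Black has 5 legal replies: Kxb8, Ka8, Kb7, Ka6, Rxb8.
In check but a legal move exists → not checkmate.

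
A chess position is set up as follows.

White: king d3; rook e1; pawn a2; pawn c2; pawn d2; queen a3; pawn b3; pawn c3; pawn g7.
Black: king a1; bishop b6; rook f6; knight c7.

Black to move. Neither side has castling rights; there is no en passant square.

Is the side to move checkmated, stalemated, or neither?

checkmate

Black to move; black king on a1.
In check: yes, from the white rook on e1.
King squares — b1: attacked by Re1; a2: attacked by Qa3; b2: attacked by Qa3.
Legal moves for Black: none.
In check with no legal moves → checkmate.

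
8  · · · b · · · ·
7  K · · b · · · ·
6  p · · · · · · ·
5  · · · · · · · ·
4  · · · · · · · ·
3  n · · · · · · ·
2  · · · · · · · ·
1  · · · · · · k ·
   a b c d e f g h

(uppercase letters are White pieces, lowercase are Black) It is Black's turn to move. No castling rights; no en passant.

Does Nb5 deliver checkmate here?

After Nb5: white king on a7; in check: yes, from the black knight on b5.
White has 4 legal replies: Kb8, Ka8, Kb7, Kxa6.
In check but a legal move exists → not checkmate.

no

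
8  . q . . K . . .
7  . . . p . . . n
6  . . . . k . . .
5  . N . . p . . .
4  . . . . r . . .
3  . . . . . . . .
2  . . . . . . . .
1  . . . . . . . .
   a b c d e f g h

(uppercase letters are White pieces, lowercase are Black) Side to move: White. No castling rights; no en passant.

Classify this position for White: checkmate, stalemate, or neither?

checkmate

White to move; white king on e8.
In check: yes, from the black queen on b8.
King squares — d7: attacked by Ke6; e7: attacked by Ke6; f7: attacked by Ke6; d8: attacked by Qb8; f8: attacked by Nh7.
Legal moves for White: none.
In check with no legal moves → checkmate.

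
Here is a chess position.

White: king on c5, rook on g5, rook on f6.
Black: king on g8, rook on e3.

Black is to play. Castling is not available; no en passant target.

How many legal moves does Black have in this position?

Black to move; king on g8.
In check: yes, from the white rook on g5.
Legal moves: Kh8, Kh7.
Count: 2.

2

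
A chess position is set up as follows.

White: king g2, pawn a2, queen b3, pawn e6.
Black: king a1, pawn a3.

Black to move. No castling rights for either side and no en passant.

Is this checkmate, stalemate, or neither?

stalemate

Black to move; black king on a1.
In check: no.
King squares — b1: attacked by Qb3; a2: attacked by Qb3; b2: attacked by Qb3.
Legal moves for Black: none.
Not in check and no legal moves → stalemate.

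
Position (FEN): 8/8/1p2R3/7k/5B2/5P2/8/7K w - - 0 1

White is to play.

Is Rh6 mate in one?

yes

After Rh6: black king on h5; in check: yes, from the white rook on h6.
King squares — g4: attacked by Pf3; h4: attacked by Rh6; g5: attacked by Bf4; g6: attacked by Rh6; h6: attacked by Bf4.
Black has no legal moves → checkmate.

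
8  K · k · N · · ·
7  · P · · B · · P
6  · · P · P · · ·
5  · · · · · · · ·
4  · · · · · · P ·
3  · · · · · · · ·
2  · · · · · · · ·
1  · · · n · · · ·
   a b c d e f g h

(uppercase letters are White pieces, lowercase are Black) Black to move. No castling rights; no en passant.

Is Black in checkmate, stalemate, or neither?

checkmate

Black to move; black king on c8.
In check: yes, from the white pawn on b7.
King squares — b7: attacked by Pc6; c7: attacked by Ne8; d7: attacked by Pc6; b8: attacked by Ka8; d8: attacked by Be7.
Legal moves for Black: none.
In check with no legal moves → checkmate.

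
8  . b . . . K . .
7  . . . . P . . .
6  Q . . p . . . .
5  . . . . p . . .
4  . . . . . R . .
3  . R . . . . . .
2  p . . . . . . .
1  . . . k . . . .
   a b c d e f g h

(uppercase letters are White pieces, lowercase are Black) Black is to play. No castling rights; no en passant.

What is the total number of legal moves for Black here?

13

Black to move; king on d1.
In check: no.
Legal moves: Bc7, Ba7, Kd2, Kc2, Ke1, Kc1, exf4, d5, e4, a1=Q, a1=R, a1=B, a1=N.
Count: 13.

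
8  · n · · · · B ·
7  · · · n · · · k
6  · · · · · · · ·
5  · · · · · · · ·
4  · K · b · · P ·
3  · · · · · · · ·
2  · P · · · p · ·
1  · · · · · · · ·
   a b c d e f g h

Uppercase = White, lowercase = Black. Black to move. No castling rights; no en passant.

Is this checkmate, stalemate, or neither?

neither

Black to move; black king on h7.
In check: yes, from the white bishop on g8.
King squares — g6: available; h6: available; g7: available; g8: available; h8: available.
Legal moves for Black: Kh8, Kxg8, Kg7, Kh6, Kg6.
Black is in check but has 5 legal moves → neither.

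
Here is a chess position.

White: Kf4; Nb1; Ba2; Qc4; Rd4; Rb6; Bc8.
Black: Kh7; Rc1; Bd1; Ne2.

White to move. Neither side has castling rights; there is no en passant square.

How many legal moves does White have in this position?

White to move; king on f4.
In check: yes, from the black knight on e2.
Legal moves: Kg5, Kf5, Ke5, Kg4, Ke4, Kf3, Ke3, Qxe2.
Count: 8.

8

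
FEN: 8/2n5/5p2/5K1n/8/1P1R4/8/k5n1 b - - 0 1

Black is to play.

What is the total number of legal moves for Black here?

Black to move; king on a1.
In check: no.
Legal moves: Ne8, Na8, Ne6, Na6, Nd5, Nb5, Ng7+, Nf4, Ng3+, Nh3, Nf3, Ne2, Kb2, Ka2, Kb1.
Count: 15.

15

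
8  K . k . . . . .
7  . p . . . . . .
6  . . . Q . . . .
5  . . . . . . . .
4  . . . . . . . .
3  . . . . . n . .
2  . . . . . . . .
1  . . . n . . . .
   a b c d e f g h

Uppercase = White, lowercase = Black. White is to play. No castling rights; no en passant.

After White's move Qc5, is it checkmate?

After Qc5: black king on c8; in check: yes, from the white queen on c5.
Black has 2 legal replies: Kd8, Kd7.
In check but a legal move exists → not checkmate.

no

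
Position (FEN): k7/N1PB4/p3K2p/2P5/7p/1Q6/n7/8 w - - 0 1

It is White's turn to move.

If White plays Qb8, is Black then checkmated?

After Qb8: black king on a8; in check: yes, from the white queen on b8.
King squares — a7: attacked by Qb8; b7: attacked by Qb8; b8: attacked by Pc7.
Black has no legal moves → checkmate.

yes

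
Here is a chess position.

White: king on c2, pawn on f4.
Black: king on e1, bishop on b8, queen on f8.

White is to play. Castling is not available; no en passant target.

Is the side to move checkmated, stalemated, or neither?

neither

White to move; white king on c2.
In check: no.
Legal moves for White: Kd3, Kc3, Kb3, Kb2, Kc1, Kb1, f5.
White has 7 legal moves and is not in check → neither.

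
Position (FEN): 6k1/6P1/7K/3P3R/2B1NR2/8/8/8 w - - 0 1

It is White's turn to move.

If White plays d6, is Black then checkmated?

yes

After d6: black king on g8; in check: yes, from the white bishop on c4.
King squares — f7: attacked by Bc4; g7: attacked by Kh6; h7: attacked by Kh6; f8: attacked by Rf4; h8: attacked by Pg7.
Black has no legal moves → checkmate.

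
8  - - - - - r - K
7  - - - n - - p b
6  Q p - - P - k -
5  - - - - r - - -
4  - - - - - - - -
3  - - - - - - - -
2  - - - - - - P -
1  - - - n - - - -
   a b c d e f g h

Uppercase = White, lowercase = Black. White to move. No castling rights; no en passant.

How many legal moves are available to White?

White to move; king on h8.
In check: yes, from the black rook on f8.
Legal moves: none.
Count: 0.

0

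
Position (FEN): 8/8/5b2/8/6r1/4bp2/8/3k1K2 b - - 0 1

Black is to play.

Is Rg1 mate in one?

After Rg1: white king on f1; in check: yes, from the black rook on g1.
King squares — e1: attacked by Kd1; g1: attacked by Be3; e2: attacked by Kd1; f2: attacked by Be3; g2: attacked by Rg1.
White has no legal moves → checkmate.

yes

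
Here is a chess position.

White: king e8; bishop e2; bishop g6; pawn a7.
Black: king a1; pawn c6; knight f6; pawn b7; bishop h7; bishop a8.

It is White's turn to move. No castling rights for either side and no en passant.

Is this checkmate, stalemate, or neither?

White to move; white king on e8.
In check: yes, from the black knight on f6.
Legal moves for White: Kf8, Kd8, Kf7, Ke7.
White is in check but has 4 legal moves → neither.

neither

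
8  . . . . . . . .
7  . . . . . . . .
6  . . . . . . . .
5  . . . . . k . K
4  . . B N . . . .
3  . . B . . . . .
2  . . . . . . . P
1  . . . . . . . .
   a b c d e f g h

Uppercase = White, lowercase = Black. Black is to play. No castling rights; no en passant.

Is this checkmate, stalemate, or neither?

neither

Black to move; black king on f5.
In check: yes, from the white knight on d4.
King squares — e4: available; f4: available; g4: attacked by Kh5; e5: available; g5: attacked by Kh5; e6: attacked by Bc4; f6: available; g6: attacked by Kh5.
Legal moves for Black: Kf6, Ke5, Kf4, Ke4.
Black is in check but has 4 legal moves → neither.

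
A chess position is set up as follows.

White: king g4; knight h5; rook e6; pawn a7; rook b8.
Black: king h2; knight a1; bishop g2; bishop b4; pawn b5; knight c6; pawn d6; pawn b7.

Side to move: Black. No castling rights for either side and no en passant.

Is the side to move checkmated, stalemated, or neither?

neither

Black to move; black king on h2.
In check: no.
Legal moves for Black include: Nd8, Nxb8, Ne7, Nxa7, Ne5+, Na5, Nd4, Bc5, Ba5, Bc3, Ba3, Bd2, Be1, Kh1, Kg1, Bd5, Be4, Bh3+, ... (list truncated; more exist).
Black has legal moves and is not in check → neither.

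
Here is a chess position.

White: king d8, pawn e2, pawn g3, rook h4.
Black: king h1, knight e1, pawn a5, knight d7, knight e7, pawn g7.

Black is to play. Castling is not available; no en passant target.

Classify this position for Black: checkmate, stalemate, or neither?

Black to move; black king on h1.
In check: yes, from the white rook on h4.
King squares — g1: available; g2: available; h2: attacked by Rh4.
Legal moves for Black: Kg2, Kg1.
Black is in check but has 2 legal moves → neither.

neither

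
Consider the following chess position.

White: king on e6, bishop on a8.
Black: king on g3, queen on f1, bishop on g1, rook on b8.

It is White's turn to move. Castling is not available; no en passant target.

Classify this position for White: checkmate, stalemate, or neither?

White to move; white king on e6.
In check: no.
Legal moves for White: Bb7, Bc6, Bd5, Be4, Bf3, Bg2, Bh1, Ke7, Kd7, Kd6, Ke5, Kd5.
White has 12 legal moves and is not in check → neither.

neither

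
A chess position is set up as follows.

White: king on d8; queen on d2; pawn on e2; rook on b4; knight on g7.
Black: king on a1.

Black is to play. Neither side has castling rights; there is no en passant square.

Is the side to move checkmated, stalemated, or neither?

Black to move; black king on a1.
In check: no.
King squares — b1: attacked by Rb4; a2: attacked by Qd2; b2: attacked by Qd2.
Legal moves for Black: none.
Not in check and no legal moves → stalemate.

stalemate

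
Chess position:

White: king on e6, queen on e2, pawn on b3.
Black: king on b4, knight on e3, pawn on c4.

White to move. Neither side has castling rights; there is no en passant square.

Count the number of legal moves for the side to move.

White to move; king on e6.
In check: no.
Legal moves: Kf7, Ke7, Kd7, Kf6, Kd6, Ke5, Qh5, Qg4, Qxc4+, Qf3, Qxe3, Qd3, Qh2, Qg2, Qf2, Qd2+, Qc2, Qb2, Qa2, Qf1, Qe1+, Qd1, bxc4.
Count: 23.

23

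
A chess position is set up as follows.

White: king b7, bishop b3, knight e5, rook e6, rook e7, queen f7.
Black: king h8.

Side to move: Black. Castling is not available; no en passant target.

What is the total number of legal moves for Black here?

Black to move; king on h8.
In check: no.
Legal moves: none.
Count: 0.

0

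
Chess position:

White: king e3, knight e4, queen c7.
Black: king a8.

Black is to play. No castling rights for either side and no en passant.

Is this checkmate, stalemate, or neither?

stalemate

Black to move; black king on a8.
In check: no.
King squares — a7: attacked by Qc7; b7: attacked by Qc7; b8: attacked by Qc7.
Legal moves for Black: none.
Not in check and no legal moves → stalemate.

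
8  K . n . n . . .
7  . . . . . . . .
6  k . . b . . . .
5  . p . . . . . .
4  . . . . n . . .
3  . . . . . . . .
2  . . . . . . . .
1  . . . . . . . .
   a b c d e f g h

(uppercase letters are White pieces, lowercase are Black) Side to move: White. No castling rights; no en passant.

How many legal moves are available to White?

0

White to move; king on a8.
In check: no.
Legal moves: none.
Count: 0.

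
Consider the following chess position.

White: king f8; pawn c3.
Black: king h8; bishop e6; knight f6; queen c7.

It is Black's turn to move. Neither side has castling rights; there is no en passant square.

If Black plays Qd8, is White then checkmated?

yes

After Qd8: white king on f8; in check: yes, from the black queen on d8.
King squares — e7: attacked by Qd8; f7: attacked by Be6; g7: attacked by Kh8; e8: attacked by Nf6; g8: attacked by Be6.
White has no legal moves → checkmate.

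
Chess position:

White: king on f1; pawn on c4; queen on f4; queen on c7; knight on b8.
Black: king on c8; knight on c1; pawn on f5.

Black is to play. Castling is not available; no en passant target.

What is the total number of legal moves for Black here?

Black to move; king on c8.
In check: yes, from the white queen on c7.
Legal moves: none.
Count: 0.

0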